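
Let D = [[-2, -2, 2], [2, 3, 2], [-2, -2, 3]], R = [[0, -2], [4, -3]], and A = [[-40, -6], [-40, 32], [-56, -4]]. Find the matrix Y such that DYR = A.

Isolating Y: multiply by D⁻¹ from the left and R⁻¹ from the right, so Y = D⁻¹AR⁻¹.
D has determinant -2; D⁻¹ = [[-13/2, -1, 5], [5, 1, -4], [-1, 0, 1]].
det R = 8; the adjugate gives R⁻¹ = [[-3/8, 1/4], [-1/2, 0]].
D⁻¹A = [[20, -13], [-16, 18], [-16, 2]].
Y = (D⁻¹A)R⁻¹ = [[-1, 5], [-3, -4], [5, -4]].

Y = [[-1, 5], [-3, -4], [5, -4]]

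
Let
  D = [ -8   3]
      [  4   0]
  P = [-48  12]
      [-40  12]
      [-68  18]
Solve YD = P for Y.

Y = [[4, -4], [4, -2], [6, -5]]

Right-multiplying both sides by D⁻¹ gives Y = PD⁻¹.
det D = -12, so D⁻¹ = [[0, 1/4], [1/3, 2/3]].
Y = PD⁻¹ = [[-48, 12], [-40, 12], [-68, 18]] · [[0, 1/4], [1/3, 2/3]] = [[4, -4], [4, -2], [6, -5]].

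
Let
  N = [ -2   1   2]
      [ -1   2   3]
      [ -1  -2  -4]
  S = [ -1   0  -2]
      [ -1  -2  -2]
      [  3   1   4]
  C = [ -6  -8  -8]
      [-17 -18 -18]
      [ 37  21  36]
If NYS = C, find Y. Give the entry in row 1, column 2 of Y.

Left-multiply by N⁻¹ and right-multiply by S⁻¹: Y = N⁻¹CS⁻¹.
det N = 5, so N⁻¹ = [[-2/5, 0, -1/5], [-7/5, 2, 4/5], [4/5, -1, -3/5]].
S has determinant -4; S⁻¹ = [[3/2, 1/2, 1], [1/2, -1/2, 0], [-5/4, -1/4, -1/2]].
N⁻¹C = [[-5, -1, -4], [4, -8, 4], [-10, -1, -10]].
Y = (N⁻¹C)S⁻¹ = [[-3, -1, -3], [-3, 5, 2], [-3, -2, -5]].

-1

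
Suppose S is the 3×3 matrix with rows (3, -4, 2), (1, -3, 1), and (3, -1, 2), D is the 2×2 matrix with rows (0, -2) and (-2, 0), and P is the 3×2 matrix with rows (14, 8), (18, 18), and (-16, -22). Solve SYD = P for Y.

Left-multiply by S⁻¹ and right-multiply by D⁻¹: Y = S⁻¹PD⁻¹.
det S = -3; the adjugate gives S⁻¹ = [[5/3, -2, -2/3], [-1/3, 0, 1/3], [-8/3, 3, 5/3]].
det D = -4; the adjugate gives D⁻¹ = [[0, -1/2], [-1/2, 0]].
S⁻¹P = [[-2, -8], [-10, -10], [-10, -4]].
Y = (S⁻¹P)D⁻¹ = [[4, 1], [5, 5], [2, 5]].

Y = [[4, 1], [5, 5], [2, 5]]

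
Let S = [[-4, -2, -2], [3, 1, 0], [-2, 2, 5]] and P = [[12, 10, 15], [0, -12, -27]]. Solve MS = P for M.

Right-multiplying both sides by S⁻¹ gives M = PS⁻¹.
det S = -6; the adjugate gives S⁻¹ = [[-5/6, -1, -1/3], [5/2, 4, 1], [-4/3, -2, -1/3]].
M = PS⁻¹ = [[12, 10, 15], [0, -12, -27]] · [[-5/6, -1, -1/3], [5/2, 4, 1], [-4/3, -2, -1/3]] = [[-5, -2, 1], [6, 6, -3]].

M = [[-5, -2, 1], [6, 6, -3]]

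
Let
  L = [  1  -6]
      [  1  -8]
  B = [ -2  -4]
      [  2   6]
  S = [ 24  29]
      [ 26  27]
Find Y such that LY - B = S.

LY = S + B = [[22, 25], [28, 33]].
Left-multiplying both sides by L⁻¹ gives Y = L⁻¹(S + B).
det L = -2; the adjugate gives L⁻¹ = [[4, -3], [1/2, -1/2]].
Y = L⁻¹(S + B) = [[4, 1], [-3, -4]].

Y = [[4, 1], [-3, -4]]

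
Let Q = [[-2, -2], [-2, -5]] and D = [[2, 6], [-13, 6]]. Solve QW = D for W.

W = [[-6, -3], [5, 0]]

Since Q multiplies W on the left, W = Q⁻¹D.
det Q = 6, so Q⁻¹ = [[-5/6, 1/3], [1/3, -1/3]].
W = Q⁻¹D = [[-5/6, 1/3], [1/3, -1/3]] · [[2, 6], [-13, 6]] = [[-6, -3], [5, 0]].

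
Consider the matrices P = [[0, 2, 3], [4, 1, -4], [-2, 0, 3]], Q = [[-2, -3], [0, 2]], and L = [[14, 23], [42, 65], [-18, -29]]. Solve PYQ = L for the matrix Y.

Y = [[-3, -4], [-5, 5], [1, -3]]

Isolating Y: multiply by P⁻¹ from the left and Q⁻¹ from the right, so Y = P⁻¹LQ⁻¹.
det P = -2, so P⁻¹ = [[-3/2, 3, 11/2], [2, -3, -6], [-1, 2, 4]].
Q has determinant -4; Q⁻¹ = [[-1/2, -3/4], [0, 1/2]].
P⁻¹L = [[6, 1], [10, 25], [-2, -9]].
Y = (P⁻¹L)Q⁻¹ = [[-3, -4], [-5, 5], [1, -3]].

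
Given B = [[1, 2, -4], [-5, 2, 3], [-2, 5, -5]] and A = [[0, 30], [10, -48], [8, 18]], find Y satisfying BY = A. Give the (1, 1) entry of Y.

-4

Since B multiplies Y on the left, Y = B⁻¹A.
det B = -3, so B⁻¹ = [[25/3, 10/3, -14/3], [31/3, 13/3, -17/3], [7, 3, -4]].
Y = B⁻¹A = [[25/3, 10/3, -14/3], [31/3, 13/3, -17/3], [7, 3, -4]] · [[0, 30], [10, -48], [8, 18]] = [[-4, 6], [-2, 0], [-2, -6]].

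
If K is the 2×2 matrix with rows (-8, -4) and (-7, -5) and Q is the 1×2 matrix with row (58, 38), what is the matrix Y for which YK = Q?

K is on the right of Y, so right-multiply by K⁻¹: Y = QK⁻¹.
det K = 12; the adjugate gives K⁻¹ = [[-5/12, 1/3], [7/12, -2/3]].
Y = QK⁻¹ = [[58, 38]] · [[-5/12, 1/3], [7/12, -2/3]] = [[-2, -6]].

Y = [[-2, -6]]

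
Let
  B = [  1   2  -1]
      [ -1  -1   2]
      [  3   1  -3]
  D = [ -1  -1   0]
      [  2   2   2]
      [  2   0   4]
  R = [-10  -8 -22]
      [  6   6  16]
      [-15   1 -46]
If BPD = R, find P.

P = [[-1, 2, -5], [-3, -4, 1], [3, 3, -2]]

P = B⁻¹RD⁻¹ (apply B⁻¹ on the left and D⁻¹ on the right).
B has determinant 5; B⁻¹ = [[1/5, 1, 3/5], [3/5, 0, -1/5], [2/5, 1, 1/5]].
det D = -4, so D⁻¹ = [[-2, -1, 1/2], [1, 1, -1/2], [1, 1/2, 0]].
B⁻¹R = [[-5, 5, -16], [-3, -5, -4], [-1, 3, -2]].
P = (B⁻¹R)D⁻¹ = [[-1, 2, -5], [-3, -4, 1], [3, 3, -2]].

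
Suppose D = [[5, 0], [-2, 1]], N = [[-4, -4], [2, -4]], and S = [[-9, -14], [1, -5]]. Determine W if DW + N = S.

W = [[-1, -2], [-3, -5]]

DW = S − N = [[-5, -10], [-1, -1]].
Since D multiplies W on the left, W = D⁻¹(S − N).
det D = 5, so D⁻¹ = [[1/5, 0], [2/5, 1]].
W = D⁻¹(S − N) = [[-1, -2], [-3, -5]].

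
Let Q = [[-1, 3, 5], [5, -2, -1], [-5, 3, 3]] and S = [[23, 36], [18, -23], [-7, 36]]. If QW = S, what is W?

W = [[5, -3], [1, 1], [5, 6]]

Q is on the left of W, so left-multiply by Q⁻¹: W = Q⁻¹S.
det Q = -2; the adjugate gives Q⁻¹ = [[3/2, -3, -7/2], [5, -11, -12], [-5/2, 6, 13/2]].
W = Q⁻¹S = [[3/2, -3, -7/2], [5, -11, -12], [-5/2, 6, 13/2]] · [[23, 36], [18, -23], [-7, 36]] = [[5, -3], [1, 1], [5, 6]].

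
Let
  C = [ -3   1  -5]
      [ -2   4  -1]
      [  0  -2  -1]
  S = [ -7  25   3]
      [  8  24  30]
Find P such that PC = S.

C is on the right of P, so right-multiply by C⁻¹: P = SC⁻¹.
det C = -4; the adjugate gives C⁻¹ = [[3/2, -11/4, -19/4], [1/2, -3/4, -7/4], [-1, 3/2, 5/2]].
P = SC⁻¹ = [[-7, 25, 3], [8, 24, 30]] · [[3/2, -11/4, -19/4], [1/2, -3/4, -7/4], [-1, 3/2, 5/2]] = [[-1, 5, -3], [-6, 5, -5]].

P = [[-1, 5, -3], [-6, 5, -5]]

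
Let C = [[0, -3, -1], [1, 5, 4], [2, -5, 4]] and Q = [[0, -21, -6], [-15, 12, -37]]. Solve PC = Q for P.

Since C sits to the right of P, P = QC⁻¹.
det C = 3; the adjugate gives C⁻¹ = [[40/3, 17/3, -7/3], [4/3, 2/3, -1/3], [-5, -2, 1]].
P = QC⁻¹ = [[0, -21, -6], [-15, 12, -37]] · [[40/3, 17/3, -7/3], [4/3, 2/3, -1/3], [-5, -2, 1]] = [[2, -2, 1], [1, -3, -6]].

P = [[2, -2, 1], [1, -3, -6]]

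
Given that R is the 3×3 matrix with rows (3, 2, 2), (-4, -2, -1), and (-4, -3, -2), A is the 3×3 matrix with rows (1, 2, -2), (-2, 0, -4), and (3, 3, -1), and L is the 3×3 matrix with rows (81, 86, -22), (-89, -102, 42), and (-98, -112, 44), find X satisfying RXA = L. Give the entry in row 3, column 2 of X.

X = R⁻¹LA⁻¹ (apply R⁻¹ on the left and A⁻¹ on the right).
det R = 3, so R⁻¹ = [[1/3, -2/3, 2/3], [-4/3, 2/3, -5/3], [4/3, 1/3, 2/3]].
det A = -4, so A⁻¹ = [[-3, 1, 2], [7/2, -5/4, -2], [3/2, -3/4, -1]].
R⁻¹L = [[21, 22, -6], [-4, 4, -16], [13, 6, 14]].
X = (R⁻¹L)A⁻¹ = [[5, -2, 4], [2, 3, 0], [3, -5, 0]].

-5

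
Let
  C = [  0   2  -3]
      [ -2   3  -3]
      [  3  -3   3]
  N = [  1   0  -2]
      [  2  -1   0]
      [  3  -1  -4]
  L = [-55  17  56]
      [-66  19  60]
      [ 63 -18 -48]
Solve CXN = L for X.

X = C⁻¹LN⁻¹ (apply C⁻¹ on the left and N⁻¹ on the right).
det C = 3, so C⁻¹ = [[0, 1, 1], [-1, 3, 2], [-1, 2, 4/3]].
det N = 2, so N⁻¹ = [[2, 1, -1], [4, 1, -2], [1/2, 1/2, -1/2]].
C⁻¹L = [[-3, 1, 12], [-17, 4, 28], [7, -3, 0]].
X = (C⁻¹L)N⁻¹ = [[4, 4, -5], [-4, 1, -5], [2, 4, -1]].

X = [[4, 4, -5], [-4, 1, -5], [2, 4, -1]]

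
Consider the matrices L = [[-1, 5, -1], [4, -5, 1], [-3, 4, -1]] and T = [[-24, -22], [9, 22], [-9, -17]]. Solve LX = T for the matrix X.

X = [[-5, 0], [-5, -5], [4, -3]]

Left-multiplying both sides by L⁻¹ gives X = L⁻¹T.
L has determinant 3; L⁻¹ = [[1/3, 1/3, 0], [1/3, -2/3, -1], [1/3, -11/3, -5]].
X = L⁻¹T = [[1/3, 1/3, 0], [1/3, -2/3, -1], [1/3, -11/3, -5]] · [[-24, -22], [9, 22], [-9, -17]] = [[-5, 0], [-5, -5], [4, -3]].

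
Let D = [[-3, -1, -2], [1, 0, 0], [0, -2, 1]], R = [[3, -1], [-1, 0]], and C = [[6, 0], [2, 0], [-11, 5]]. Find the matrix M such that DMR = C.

M = [[0, -2], [2, 4], [-1, 4]]

Left-multiply by D⁻¹ and right-multiply by R⁻¹: M = D⁻¹CR⁻¹.
det D = 5; the adjugate gives D⁻¹ = [[0, 1, 0], [-1/5, -3/5, -2/5], [-2/5, -6/5, 1/5]].
R has determinant -1; R⁻¹ = [[0, -1], [-1, -3]].
D⁻¹C = [[2, 0], [2, -2], [-7, 1]].
M = (D⁻¹C)R⁻¹ = [[0, -2], [2, 4], [-1, 4]].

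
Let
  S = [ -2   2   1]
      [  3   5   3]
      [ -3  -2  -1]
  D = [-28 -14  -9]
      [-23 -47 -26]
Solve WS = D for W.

Right-multiplying both sides by S⁻¹ gives W = DS⁻¹.
det S = -5; the adjugate gives S⁻¹ = [[-1/5, 0, -1/5], [6/5, -1, -9/5], [-9/5, 2, 16/5]].
W = DS⁻¹ = [[-28, -14, -9], [-23, -47, -26]] · [[-1/5, 0, -1/5], [6/5, -1, -9/5], [-9/5, 2, 16/5]] = [[5, -4, 2], [-5, -5, 6]].

W = [[5, -4, 2], [-5, -5, 6]]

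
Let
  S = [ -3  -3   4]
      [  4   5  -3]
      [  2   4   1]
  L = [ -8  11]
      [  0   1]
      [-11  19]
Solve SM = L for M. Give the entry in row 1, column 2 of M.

-1

Since S multiplies M on the left, M = S⁻¹L.
det S = 3; the adjugate gives S⁻¹ = [[17/3, 19/3, -11/3], [-10/3, -11/3, 7/3], [2, 2, -1]].
M = S⁻¹L = [[17/3, 19/3, -11/3], [-10/3, -11/3, 7/3], [2, 2, -1]] · [[-8, 11], [0, 1], [-11, 19]] = [[-5, -1], [1, 4], [-5, 5]].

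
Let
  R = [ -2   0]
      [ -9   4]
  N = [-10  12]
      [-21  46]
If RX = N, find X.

X = [[5, -6], [6, -2]]

R is on the left of X, so left-multiply by R⁻¹: X = R⁻¹N.
det R = -8, so R⁻¹ = [[-1/2, 0], [-9/8, 1/4]].
X = R⁻¹N = [[-1/2, 0], [-9/8, 1/4]] · [[-10, 12], [-21, 46]] = [[5, -6], [6, -2]].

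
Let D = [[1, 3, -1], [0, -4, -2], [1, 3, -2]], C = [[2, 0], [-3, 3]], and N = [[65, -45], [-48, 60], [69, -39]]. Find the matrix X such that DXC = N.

Left-multiply by D⁻¹ and right-multiply by C⁻¹: X = D⁻¹NC⁻¹.
det D = 4; the adjugate gives D⁻¹ = [[7/2, 3/4, -5/2], [-1/2, -1/4, 1/2], [1, 0, -1]].
det C = 6, so C⁻¹ = [[1/2, 0], [1/2, 1/3]].
D⁻¹N = [[19, -15], [14, -12], [-4, -6]].
X = (D⁻¹N)C⁻¹ = [[2, -5], [1, -4], [-5, -2]].

X = [[2, -5], [1, -4], [-5, -2]]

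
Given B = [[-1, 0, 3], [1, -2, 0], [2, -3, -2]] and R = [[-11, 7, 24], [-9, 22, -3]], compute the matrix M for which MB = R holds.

M = [[6, 1, -3], [-5, -2, -6]]

Right-multiplying both sides by B⁻¹ gives M = RB⁻¹.
det B = -1; the adjugate gives B⁻¹ = [[-4, 9, -6], [-2, 4, -3], [-1, 3, -2]].
M = RB⁻¹ = [[-11, 7, 24], [-9, 22, -3]] · [[-4, 9, -6], [-2, 4, -3], [-1, 3, -2]] = [[6, 1, -3], [-5, -2, -6]].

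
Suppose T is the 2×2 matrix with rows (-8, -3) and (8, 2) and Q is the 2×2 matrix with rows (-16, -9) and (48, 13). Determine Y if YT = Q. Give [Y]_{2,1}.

Right-multiplying both sides by T⁻¹ gives Y = QT⁻¹.
T has determinant 8; T⁻¹ = [[1/4, 3/8], [-1, -1]].
Y = QT⁻¹ = [[-16, -9], [48, 13]] · [[1/4, 3/8], [-1, -1]] = [[5, 3], [-1, 5]].

-1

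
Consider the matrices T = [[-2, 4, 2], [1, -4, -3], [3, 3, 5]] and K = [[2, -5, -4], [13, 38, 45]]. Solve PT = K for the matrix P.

Since T sits to the right of P, P = KT⁻¹.
T has determinant -4; T⁻¹ = [[11/4, 7/2, 1], [7/2, 4, 1], [-15/4, -9/2, -1]].
P = KT⁻¹ = [[2, -5, -4], [13, 38, 45]] · [[11/4, 7/2, 1], [7/2, 4, 1], [-15/4, -9/2, -1]] = [[3, 5, 1], [0, -5, 6]].

P = [[3, 5, 1], [0, -5, 6]]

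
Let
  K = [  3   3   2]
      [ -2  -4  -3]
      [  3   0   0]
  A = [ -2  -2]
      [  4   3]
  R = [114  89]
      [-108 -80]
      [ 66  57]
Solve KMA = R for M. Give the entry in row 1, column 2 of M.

M = K⁻¹RA⁻¹ (apply K⁻¹ on the left and A⁻¹ on the right).
K has determinant -3; K⁻¹ = [[0, 0, 1/3], [3, 2, -5/3], [-4, -3, 2]].
det A = 2; the adjugate gives A⁻¹ = [[3/2, 1], [-2, -1]].
K⁻¹R = [[22, 19], [16, 12], [0, -2]].
M = (K⁻¹R)A⁻¹ = [[-5, 3], [0, 4], [4, 2]].

3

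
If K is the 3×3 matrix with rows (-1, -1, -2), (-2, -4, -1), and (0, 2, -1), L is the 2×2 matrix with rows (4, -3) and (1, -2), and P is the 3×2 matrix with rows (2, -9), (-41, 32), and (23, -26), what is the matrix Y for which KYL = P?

Isolating Y: multiply by K⁻¹ from the left and L⁻¹ from the right, so Y = K⁻¹PL⁻¹.
det K = 4, so K⁻¹ = [[3/2, -5/4, -7/4], [-1/2, 1/4, 3/4], [-1, 1/2, 1/2]].
det L = -5; the adjugate gives L⁻¹ = [[2/5, -3/5], [1/5, -4/5]].
K⁻¹P = [[14, -8], [6, -7], [-11, 12]].
Y = (K⁻¹P)L⁻¹ = [[4, -2], [1, 2], [-2, -3]].

Y = [[4, -2], [1, 2], [-2, -3]]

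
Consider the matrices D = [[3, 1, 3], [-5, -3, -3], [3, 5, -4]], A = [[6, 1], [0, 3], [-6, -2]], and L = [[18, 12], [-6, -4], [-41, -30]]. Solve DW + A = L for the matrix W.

DW = L − A = [[12, 11], [-6, -7], [-35, -28]].
Left-multiplying both sides by D⁻¹ gives W = D⁻¹(L − A).
det D = 4; the adjugate gives D⁻¹ = [[27/4, 19/4, 3/2], [-29/4, -21/4, -3/2], [-4, -3, -1]].
W = D⁻¹(L − A) = [[0, -1], [-3, -1], [5, 5]].

W = [[0, -1], [-3, -1], [5, 5]]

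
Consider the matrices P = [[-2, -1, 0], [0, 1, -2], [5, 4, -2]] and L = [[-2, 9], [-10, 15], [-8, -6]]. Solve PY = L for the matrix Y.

Y = [[4, -6], [-6, 3], [2, -6]]

Left-multiplying both sides by P⁻¹ gives Y = P⁻¹L.
det P = -2, so P⁻¹ = [[-3, 1, -1], [5, -2, 2], [5/2, -3/2, 1]].
Y = P⁻¹L = [[-3, 1, -1], [5, -2, 2], [5/2, -3/2, 1]] · [[-2, 9], [-10, 15], [-8, -6]] = [[4, -6], [-6, 3], [2, -6]].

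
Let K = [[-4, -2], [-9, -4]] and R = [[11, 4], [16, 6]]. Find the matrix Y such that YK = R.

Right-multiplying both sides by K⁻¹ gives Y = RK⁻¹.
K has determinant -2; K⁻¹ = [[2, -1], [-9/2, 2]].
Y = RK⁻¹ = [[11, 4], [16, 6]] · [[2, -1], [-9/2, 2]] = [[4, -3], [5, -4]].

Y = [[4, -3], [5, -4]]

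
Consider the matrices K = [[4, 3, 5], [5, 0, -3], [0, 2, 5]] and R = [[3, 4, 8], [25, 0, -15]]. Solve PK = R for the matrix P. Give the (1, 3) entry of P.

-1

Since K sits to the right of P, P = RK⁻¹.
det K = -1, so K⁻¹ = [[-6, 5, 9], [25, -20, -37], [-10, 8, 15]].
P = RK⁻¹ = [[3, 4, 8], [25, 0, -15]] · [[-6, 5, 9], [25, -20, -37], [-10, 8, 15]] = [[2, -1, -1], [0, 5, 0]].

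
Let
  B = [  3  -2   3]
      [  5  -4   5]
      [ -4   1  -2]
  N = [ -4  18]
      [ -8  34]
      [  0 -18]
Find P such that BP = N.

P = [[1, 4], [2, -6], [-1, -2]]

Since B multiplies P on the left, P = B⁻¹N.
det B = -4, so B⁻¹ = [[-3/4, 1/4, -1/2], [5/2, -3/2, 0], [11/4, -5/4, 1/2]].
P = B⁻¹N = [[-3/4, 1/4, -1/2], [5/2, -3/2, 0], [11/4, -5/4, 1/2]] · [[-4, 18], [-8, 34], [0, -18]] = [[1, 4], [2, -6], [-1, -2]].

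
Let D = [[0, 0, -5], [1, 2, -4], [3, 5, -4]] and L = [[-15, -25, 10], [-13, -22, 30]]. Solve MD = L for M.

D is on the right of M, so right-multiply by D⁻¹: M = LD⁻¹.
det D = 5, so D⁻¹ = [[12/5, -5, 2], [-8/5, 3, -1], [-1/5, 0, 0]].
M = LD⁻¹ = [[-15, -25, 10], [-13, -22, 30]] · [[12/5, -5, 2], [-8/5, 3, -1], [-1/5, 0, 0]] = [[2, 0, -5], [-2, -1, -4]].

M = [[2, 0, -5], [-2, -1, -4]]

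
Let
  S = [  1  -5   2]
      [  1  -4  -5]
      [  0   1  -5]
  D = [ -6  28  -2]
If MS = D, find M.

Since S sits to the right of M, M = DS⁻¹.
det S = 2, so S⁻¹ = [[25/2, -23/2, 33/2], [5/2, -5/2, 7/2], [1/2, -1/2, 1/2]].
M = DS⁻¹ = [[-6, 28, -2]] · [[25/2, -23/2, 33/2], [5/2, -5/2, 7/2], [1/2, -1/2, 1/2]] = [[-6, 0, -2]].

M = [[-6, 0, -2]]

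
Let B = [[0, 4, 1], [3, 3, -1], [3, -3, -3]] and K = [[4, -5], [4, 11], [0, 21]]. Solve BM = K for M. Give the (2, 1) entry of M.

2

Left-multiplying both sides by B⁻¹ gives M = B⁻¹K.
det B = 6; the adjugate gives B⁻¹ = [[-2, 3/2, -7/6], [1, -1/2, 1/2], [-3, 2, -2]].
M = B⁻¹K = [[-2, 3/2, -7/6], [1, -1/2, 1/2], [-3, 2, -2]] · [[4, -5], [4, 11], [0, 21]] = [[-2, 2], [2, 0], [-4, -5]].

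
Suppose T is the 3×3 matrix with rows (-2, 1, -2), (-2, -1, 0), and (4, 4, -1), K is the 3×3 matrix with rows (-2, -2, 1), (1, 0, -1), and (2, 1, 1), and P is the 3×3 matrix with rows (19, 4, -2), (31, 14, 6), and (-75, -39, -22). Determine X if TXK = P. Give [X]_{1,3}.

Isolating X: multiply by T⁻¹ from the left and K⁻¹ from the right, so X = T⁻¹PK⁻¹.
det T = 4; the adjugate gives T⁻¹ = [[1/4, -7/4, -1/2], [-1/2, 5/2, 1], [-1, 3, 1]].
K has determinant 5; K⁻¹ = [[1/5, 3/5, 2/5], [-3/5, -4/5, -1/5], [1/5, -2/5, 2/5]].
T⁻¹P = [[-12, -4, 0], [-7, -6, -6], [-1, -1, -2]].
X = (T⁻¹P)K⁻¹ = [[0, -4, -4], [1, 3, -4], [0, 1, -1]].

-4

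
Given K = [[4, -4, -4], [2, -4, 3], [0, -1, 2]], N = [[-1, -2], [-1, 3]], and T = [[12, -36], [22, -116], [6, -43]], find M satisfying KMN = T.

M = K⁻¹TN⁻¹ (apply K⁻¹ on the left and N⁻¹ on the right).
det K = 4; the adjugate gives K⁻¹ = [[-5/4, 3, -7], [-1, 2, -5], [-1/2, 1, -2]].
N has determinant -5; N⁻¹ = [[-3/5, -2/5], [-1/5, 1/5]].
K⁻¹T = [[9, -2], [2, 19], [4, -12]].
M = (K⁻¹T)N⁻¹ = [[-5, -4], [-5, 3], [0, -4]].

M = [[-5, -4], [-5, 3], [0, -4]]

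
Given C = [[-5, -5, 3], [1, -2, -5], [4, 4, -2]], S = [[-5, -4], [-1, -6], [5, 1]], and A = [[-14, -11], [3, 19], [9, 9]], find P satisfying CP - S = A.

P = [[-3, -4], [5, 4], [-3, -5]]

CP = A + S = [[-19, -15], [2, 13], [14, 10]].
C is on the left of P, so left-multiply by C⁻¹: P = C⁻¹(A + S).
C has determinant 6; C⁻¹ = [[4, 1/3, 31/6], [-3, -1/3, -11/3], [2, 0, 5/2]].
P = C⁻¹(A + S) = [[-3, -4], [5, 4], [-3, -5]].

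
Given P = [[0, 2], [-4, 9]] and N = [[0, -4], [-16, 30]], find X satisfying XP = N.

Since P sits to the right of X, X = NP⁻¹.
det P = 8, so P⁻¹ = [[9/8, -1/4], [1/2, 0]].
X = NP⁻¹ = [[0, -4], [-16, 30]] · [[9/8, -1/4], [1/2, 0]] = [[-2, 0], [-3, 4]].

X = [[-2, 0], [-3, 4]]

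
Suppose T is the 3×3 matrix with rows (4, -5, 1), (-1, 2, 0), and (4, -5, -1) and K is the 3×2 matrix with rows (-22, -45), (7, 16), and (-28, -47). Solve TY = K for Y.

T is on the left of Y, so left-multiply by T⁻¹: Y = T⁻¹K.
det T = -6, so T⁻¹ = [[1/3, 5/3, 1/3], [1/6, 4/3, 1/6], [1/2, 0, -1/2]].
Y = T⁻¹K = [[1/3, 5/3, 1/3], [1/6, 4/3, 1/6], [1/2, 0, -1/2]] · [[-22, -45], [7, 16], [-28, -47]] = [[-5, -4], [1, 6], [3, 1]].

Y = [[-5, -4], [1, 6], [3, 1]]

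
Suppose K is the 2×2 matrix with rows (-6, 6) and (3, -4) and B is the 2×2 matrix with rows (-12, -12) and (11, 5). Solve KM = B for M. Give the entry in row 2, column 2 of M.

1

Left-multiplying both sides by K⁻¹ gives M = K⁻¹B.
det K = 6; the adjugate gives K⁻¹ = [[-2/3, -1], [-1/2, -1]].
M = K⁻¹B = [[-2/3, -1], [-1/2, -1]] · [[-12, -12], [11, 5]] = [[-3, 3], [-5, 1]].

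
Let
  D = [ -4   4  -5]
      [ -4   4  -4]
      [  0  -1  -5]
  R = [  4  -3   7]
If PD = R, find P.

P = [[2, -3, -1]]

Since D sits to the right of P, P = RD⁻¹.
det D = -4, so D⁻¹ = [[6, -25/4, -1], [5, -5, -1], [-1, 1, 0]].
P = RD⁻¹ = [[4, -3, 7]] · [[6, -25/4, -1], [5, -5, -1], [-1, 1, 0]] = [[2, -3, -1]].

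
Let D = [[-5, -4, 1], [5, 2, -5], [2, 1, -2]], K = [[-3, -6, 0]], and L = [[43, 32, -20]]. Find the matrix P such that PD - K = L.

PD = L + K = [[40, 26, -20]].
Right-multiplying both sides by D⁻¹ gives P = (L + K)D⁻¹.
det D = -4, so D⁻¹ = [[-1/4, 7/4, -9/2], [0, -2, 5], [-1/4, 3/4, -5/2]].
P = (L + K)D⁻¹ = [[-5, 3, 0]].

P = [[-5, 3, 0]]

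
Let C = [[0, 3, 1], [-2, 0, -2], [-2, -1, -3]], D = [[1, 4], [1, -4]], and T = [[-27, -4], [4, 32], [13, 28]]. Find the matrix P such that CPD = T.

P = C⁻¹TD⁻¹ (apply C⁻¹ on the left and D⁻¹ on the right).
det C = -4, so C⁻¹ = [[1/2, -2, 3/2], [1/2, -1/2, 1/2], [-1/2, 3/2, -3/2]].
D has determinant -8; D⁻¹ = [[1/2, 1/2], [1/8, -1/8]].
C⁻¹T = [[-2, -24], [-9, -4], [0, 8]].
P = (C⁻¹T)D⁻¹ = [[-4, 2], [-5, -4], [1, -1]].

P = [[-4, 2], [-5, -4], [1, -1]]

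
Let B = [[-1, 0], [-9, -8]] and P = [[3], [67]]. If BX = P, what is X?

Since B multiplies X on the left, X = B⁻¹P.
B has determinant 8; B⁻¹ = [[-1, 0], [9/8, -1/8]].
X = B⁻¹P = [[-1, 0], [9/8, -1/8]] · [[3], [67]] = [[-3], [-5]].

X = [[-3], [-5]]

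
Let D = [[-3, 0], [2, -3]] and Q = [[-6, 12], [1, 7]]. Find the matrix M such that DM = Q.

Since D multiplies M on the left, M = D⁻¹Q.
det D = 9; the adjugate gives D⁻¹ = [[-1/3, 0], [-2/9, -1/3]].
M = D⁻¹Q = [[-1/3, 0], [-2/9, -1/3]] · [[-6, 12], [1, 7]] = [[2, -4], [1, -5]].

M = [[2, -4], [1, -5]]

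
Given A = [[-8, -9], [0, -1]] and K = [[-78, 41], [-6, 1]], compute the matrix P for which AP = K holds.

Left-multiplying both sides by A⁻¹ gives P = A⁻¹K.
A has determinant 8; A⁻¹ = [[-1/8, 9/8], [0, -1]].
P = A⁻¹K = [[-1/8, 9/8], [0, -1]] · [[-78, 41], [-6, 1]] = [[3, -4], [6, -1]].

P = [[3, -4], [6, -1]]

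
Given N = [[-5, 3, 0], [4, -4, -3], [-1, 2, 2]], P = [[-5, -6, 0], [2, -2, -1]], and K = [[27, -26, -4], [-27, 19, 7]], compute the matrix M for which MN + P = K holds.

M = [[-4, 4, 4], [3, -4, -2]]

MN = K − P = [[32, -20, -4], [-29, 21, 8]].
N is on the right of M, so right-multiply by N⁻¹: M = (K − P)N⁻¹.
det N = -5, so N⁻¹ = [[2/5, 6/5, 9/5], [1, 2, 3], [-4/5, -7/5, -8/5]].
M = (K − P)N⁻¹ = [[-4, 4, 4], [3, -4, -2]].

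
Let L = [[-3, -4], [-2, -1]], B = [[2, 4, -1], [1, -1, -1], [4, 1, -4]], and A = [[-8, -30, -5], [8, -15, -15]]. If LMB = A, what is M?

Isolating M: multiply by L⁻¹ from the left and B⁻¹ from the right, so M = L⁻¹AB⁻¹.
det L = -5, so L⁻¹ = [[1/5, -4/5], [-2/5, 3/5]].
B has determinant 5; B⁻¹ = [[1, 3, -1], [0, -4/5, 1/5], [1, 14/5, -6/5]].
L⁻¹A = [[-8, 6, 11], [8, 3, -7]].
M = (L⁻¹A)B⁻¹ = [[3, 2, -4], [1, 2, 1]].

M = [[3, 2, -4], [1, 2, 1]]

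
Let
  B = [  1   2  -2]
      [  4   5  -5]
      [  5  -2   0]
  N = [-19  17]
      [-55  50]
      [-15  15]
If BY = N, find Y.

Left-multiplying both sides by B⁻¹ gives Y = B⁻¹N.
det B = 6; the adjugate gives B⁻¹ = [[-5/3, 2/3, 0], [-25/6, 5/3, -1/2], [-11/2, 2, -1/2]].
Y = B⁻¹N = [[-5/3, 2/3, 0], [-25/6, 5/3, -1/2], [-11/2, 2, -1/2]] · [[-19, 17], [-55, 50], [-15, 15]] = [[-5, 5], [-5, 5], [2, -1]].

Y = [[-5, 5], [-5, 5], [2, -1]]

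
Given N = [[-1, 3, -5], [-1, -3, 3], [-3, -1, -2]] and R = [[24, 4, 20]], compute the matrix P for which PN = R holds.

Right-multiplying both sides by N⁻¹ gives P = RN⁻¹.
det N = -2; the adjugate gives N⁻¹ = [[-9/2, -11/2, 3], [11/2, 13/2, -4], [4, 5, -3]].
P = RN⁻¹ = [[24, 4, 20]] · [[-9/2, -11/2, 3], [11/2, 13/2, -4], [4, 5, -3]] = [[-6, -6, -4]].

P = [[-6, -6, -4]]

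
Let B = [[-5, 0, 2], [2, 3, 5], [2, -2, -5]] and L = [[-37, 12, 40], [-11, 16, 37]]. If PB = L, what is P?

B is on the right of P, so right-multiply by B⁻¹: P = LB⁻¹.
det B = 5, so B⁻¹ = [[-1, -4/5, -6/5], [4, 21/5, 29/5], [-2, -2, -3]].
P = LB⁻¹ = [[-37, 12, 40], [-11, 16, 37]] · [[-1, -4/5, -6/5], [4, 21/5, 29/5], [-2, -2, -3]] = [[5, 0, -6], [1, 2, -5]].

P = [[5, 0, -6], [1, 2, -5]]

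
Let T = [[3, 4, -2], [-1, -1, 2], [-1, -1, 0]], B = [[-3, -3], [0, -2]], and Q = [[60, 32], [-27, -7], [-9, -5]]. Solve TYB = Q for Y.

Isolating Y: multiply by T⁻¹ from the left and B⁻¹ from the right, so Y = T⁻¹QB⁻¹.
T has determinant -2; T⁻¹ = [[-1, -1, -3], [1, 1, 2], [0, 1/2, -1/2]].
B has determinant 6; B⁻¹ = [[-1/3, 1/2], [0, -1/2]].
T⁻¹Q = [[-6, -10], [15, 15], [-9, -1]].
Y = (T⁻¹Q)B⁻¹ = [[2, 2], [-5, 0], [3, -4]].

Y = [[2, 2], [-5, 0], [3, -4]]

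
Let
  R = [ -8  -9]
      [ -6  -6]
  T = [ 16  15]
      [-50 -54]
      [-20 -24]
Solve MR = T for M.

Right-multiplying both sides by R⁻¹ gives M = TR⁻¹.
det R = -6; the adjugate gives R⁻¹ = [[1, -3/2], [-1, 4/3]].
M = TR⁻¹ = [[16, 15], [-50, -54], [-20, -24]] · [[1, -3/2], [-1, 4/3]] = [[1, -4], [4, 3], [4, -2]].

M = [[1, -4], [4, 3], [4, -2]]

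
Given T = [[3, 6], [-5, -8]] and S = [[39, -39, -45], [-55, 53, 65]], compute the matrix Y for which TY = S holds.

Y = [[3, -1, -5], [5, -6, -5]]

Left-multiplying both sides by T⁻¹ gives Y = T⁻¹S.
det T = 6; the adjugate gives T⁻¹ = [[-4/3, -1], [5/6, 1/2]].
Y = T⁻¹S = [[-4/3, -1], [5/6, 1/2]] · [[39, -39, -45], [-55, 53, 65]] = [[3, -1, -5], [5, -6, -5]].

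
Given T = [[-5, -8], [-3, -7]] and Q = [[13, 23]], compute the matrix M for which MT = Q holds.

M = [[-2, -1]]

Since T sits to the right of M, M = QT⁻¹.
det T = 11; the adjugate gives T⁻¹ = [[-7/11, 8/11], [3/11, -5/11]].
M = QT⁻¹ = [[13, 23]] · [[-7/11, 8/11], [3/11, -5/11]] = [[-2, -1]].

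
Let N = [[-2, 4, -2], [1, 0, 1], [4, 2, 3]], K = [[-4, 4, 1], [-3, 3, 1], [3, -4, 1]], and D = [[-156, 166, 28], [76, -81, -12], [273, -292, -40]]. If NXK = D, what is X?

Isolating X: multiply by N⁻¹ from the left and K⁻¹ from the right, so X = N⁻¹DK⁻¹.
N has determinant 4; N⁻¹ = [[-1/2, -4, 1], [1/4, 1/2, 0], [1/2, 5, -1]].
det K = -1; the adjugate gives K⁻¹ = [[-7, 8, -1], [-6, 7, -1], [-3, 4, 0]].
N⁻¹D = [[47, -51, -6], [-1, 1, 1], [29, -30, -6]].
X = (N⁻¹D)K⁻¹ = [[-5, -5, 4], [-2, 3, 0], [-5, -2, 1]].

X = [[-5, -5, 4], [-2, 3, 0], [-5, -2, 1]]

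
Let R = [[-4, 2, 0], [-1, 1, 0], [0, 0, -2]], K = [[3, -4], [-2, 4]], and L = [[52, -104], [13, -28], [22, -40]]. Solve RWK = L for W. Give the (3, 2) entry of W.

W = R⁻¹LK⁻¹ (apply R⁻¹ on the left and K⁻¹ on the right).
det R = 4; the adjugate gives R⁻¹ = [[-1/2, 1, 0], [-1/2, 2, 0], [0, 0, -1/2]].
det K = 4; the adjugate gives K⁻¹ = [[1, 1], [1/2, 3/4]].
R⁻¹L = [[-13, 24], [0, -4], [-11, 20]].
W = (R⁻¹L)K⁻¹ = [[-1, 5], [-2, -3], [-1, 4]].

4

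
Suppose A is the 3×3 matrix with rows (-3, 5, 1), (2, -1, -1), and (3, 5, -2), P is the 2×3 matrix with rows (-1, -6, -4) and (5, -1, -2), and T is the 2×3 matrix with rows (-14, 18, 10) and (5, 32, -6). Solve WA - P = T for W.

W = [[5, 3, -2], [1, -1, 5]]

WA = T + P = [[-15, 12, 6], [10, 31, -8]].
Since A sits to the right of W, W = (T + P)A⁻¹.
det A = -3; the adjugate gives A⁻¹ = [[-7/3, -5, 4/3], [-1/3, -1, 1/3], [-13/3, -10, 7/3]].
W = (T + P)A⁻¹ = [[5, 3, -2], [1, -1, 5]].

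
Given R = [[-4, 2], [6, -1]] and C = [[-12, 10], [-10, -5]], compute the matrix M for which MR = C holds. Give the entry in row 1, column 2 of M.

R is on the right of M, so right-multiply by R⁻¹: M = CR⁻¹.
det R = -8, so R⁻¹ = [[1/8, 1/4], [3/4, 1/2]].
M = CR⁻¹ = [[-12, 10], [-10, -5]] · [[1/8, 1/4], [3/4, 1/2]] = [[6, 2], [-5, -5]].

2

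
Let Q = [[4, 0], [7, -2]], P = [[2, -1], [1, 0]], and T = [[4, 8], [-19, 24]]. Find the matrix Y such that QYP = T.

Isolating Y: multiply by Q⁻¹ from the left and P⁻¹ from the right, so Y = Q⁻¹TP⁻¹.
Q has determinant -8; Q⁻¹ = [[1/4, 0], [7/8, -1/2]].
det P = 1, so P⁻¹ = [[0, 1], [-1, 2]].
Q⁻¹T = [[1, 2], [13, -5]].
Y = (Q⁻¹T)P⁻¹ = [[-2, 5], [5, 3]].

Y = [[-2, 5], [5, 3]]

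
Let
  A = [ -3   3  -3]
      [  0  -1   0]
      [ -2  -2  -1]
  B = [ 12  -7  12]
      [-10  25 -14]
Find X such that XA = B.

A is on the right of X, so right-multiply by A⁻¹: X = BA⁻¹.
det A = 3; the adjugate gives A⁻¹ = [[1/3, 3, -1], [0, -1, 0], [-2/3, -4, 1]].
X = BA⁻¹ = [[12, -7, 12], [-10, 25, -14]] · [[1/3, 3, -1], [0, -1, 0], [-2/3, -4, 1]] = [[-4, -5, 0], [6, 1, -4]].

X = [[-4, -5, 0], [6, 1, -4]]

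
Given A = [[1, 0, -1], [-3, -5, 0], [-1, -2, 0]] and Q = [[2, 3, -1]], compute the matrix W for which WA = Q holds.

A is on the right of W, so right-multiply by A⁻¹: W = QA⁻¹.
det A = -1, so A⁻¹ = [[0, -2, 5], [0, 1, -3], [-1, -2, 5]].
W = QA⁻¹ = [[2, 3, -1]] · [[0, -2, 5], [0, 1, -3], [-1, -2, 5]] = [[1, 1, -4]].

W = [[1, 1, -4]]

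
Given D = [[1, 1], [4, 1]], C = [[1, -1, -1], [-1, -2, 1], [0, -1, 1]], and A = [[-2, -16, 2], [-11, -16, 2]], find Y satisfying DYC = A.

Y = [[-1, 2, -3], [5, 4, 3]]

Y = D⁻¹AC⁻¹ (apply D⁻¹ on the left and C⁻¹ on the right).
det D = -3, so D⁻¹ = [[-1/3, 1/3], [4/3, -1/3]].
det C = -3, so C⁻¹ = [[1/3, -2/3, 1], [-1/3, -1/3, 0], [-1/3, -1/3, 1]].
D⁻¹A = [[-3, 0, 0], [1, -16, 2]].
Y = (D⁻¹A)C⁻¹ = [[-1, 2, -3], [5, 4, 3]].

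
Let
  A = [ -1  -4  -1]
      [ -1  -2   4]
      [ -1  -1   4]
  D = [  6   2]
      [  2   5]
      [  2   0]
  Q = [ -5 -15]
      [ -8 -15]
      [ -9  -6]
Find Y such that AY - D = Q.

AY = Q + D = [[1, -13], [-6, -10], [-7, -6]].
Since A multiplies Y on the left, Y = A⁻¹(Q + D).
A has determinant 5; A⁻¹ = [[-4/5, 17/5, -18/5], [0, -1, 1], [-1/5, 3/5, -2/5]].
Y = A⁻¹(Q + D) = [[4, -2], [-1, 4], [-1, -1]].

Y = [[4, -2], [-1, 4], [-1, -1]]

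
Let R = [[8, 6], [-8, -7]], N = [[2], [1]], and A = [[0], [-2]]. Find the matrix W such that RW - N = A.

RW = A + N = [[2], [-1]].
Left-multiplying both sides by R⁻¹ gives W = R⁻¹(A + N).
R has determinant -8; R⁻¹ = [[7/8, 3/4], [-1, -1]].
W = R⁻¹(A + N) = [[1], [-1]].

W = [[1], [-1]]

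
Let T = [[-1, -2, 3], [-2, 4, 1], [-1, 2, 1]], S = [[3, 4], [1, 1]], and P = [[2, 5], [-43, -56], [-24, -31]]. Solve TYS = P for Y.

Y = [[0, 1], [-3, 0], [-1, -2]]

Y = T⁻¹PS⁻¹ (apply T⁻¹ on the left and S⁻¹ on the right).
det T = -4, so T⁻¹ = [[-1/2, -2, 7/2], [-1/4, -1/2, 5/4], [0, -1, 2]].
det S = -1; the adjugate gives S⁻¹ = [[-1, 4], [1, -3]].
T⁻¹P = [[1, 1], [-9, -12], [-5, -6]].
Y = (T⁻¹P)S⁻¹ = [[0, 1], [-3, 0], [-1, -2]].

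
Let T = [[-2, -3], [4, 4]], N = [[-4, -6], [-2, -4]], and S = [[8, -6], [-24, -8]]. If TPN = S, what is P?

Left-multiply by T⁻¹ and right-multiply by N⁻¹: P = T⁻¹SN⁻¹.
T has determinant 4; T⁻¹ = [[1, 3/4], [-1, -1/2]].
det N = 4, so N⁻¹ = [[-1, 3/2], [1/2, -1]].
T⁻¹S = [[-10, -12], [4, 10]].
P = (T⁻¹S)N⁻¹ = [[4, -3], [1, -4]].

P = [[4, -3], [1, -4]]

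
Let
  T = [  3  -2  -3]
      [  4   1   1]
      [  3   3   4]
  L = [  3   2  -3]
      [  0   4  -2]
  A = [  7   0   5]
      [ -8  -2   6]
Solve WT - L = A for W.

W = [[1, 1, 1], [1, -5, 3]]

WT = A + L = [[10, 2, 2], [-8, 2, 4]].
Right-multiplying both sides by T⁻¹ gives W = (A + L)T⁻¹.
det T = 2, so T⁻¹ = [[1/2, -1/2, 1/2], [-13/2, 21/2, -15/2], [9/2, -15/2, 11/2]].
W = (A + L)T⁻¹ = [[1, 1, 1], [1, -5, 3]].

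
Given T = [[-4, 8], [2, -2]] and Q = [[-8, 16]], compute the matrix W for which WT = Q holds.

Right-multiplying both sides by T⁻¹ gives W = QT⁻¹.
det T = -8; the adjugate gives T⁻¹ = [[1/4, 1], [1/4, 1/2]].
W = QT⁻¹ = [[-8, 16]] · [[1/4, 1], [1/4, 1/2]] = [[2, 0]].

W = [[2, 0]]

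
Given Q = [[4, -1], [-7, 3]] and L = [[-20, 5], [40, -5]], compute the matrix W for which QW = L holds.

Left-multiplying both sides by Q⁻¹ gives W = Q⁻¹L.
det Q = 5, so Q⁻¹ = [[3/5, 1/5], [7/5, 4/5]].
W = Q⁻¹L = [[3/5, 1/5], [7/5, 4/5]] · [[-20, 5], [40, -5]] = [[-4, 2], [4, 3]].

W = [[-4, 2], [4, 3]]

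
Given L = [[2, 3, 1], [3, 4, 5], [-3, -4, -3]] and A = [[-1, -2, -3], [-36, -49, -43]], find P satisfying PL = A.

L is on the right of P, so right-multiply by L⁻¹: P = AL⁻¹.
det L = -2; the adjugate gives L⁻¹ = [[-4, -5/2, -11/2], [3, 3/2, 7/2], [0, 1/2, 1/2]].
P = AL⁻¹ = [[-1, -2, -3], [-36, -49, -43]] · [[-4, -5/2, -11/2], [3, 3/2, 7/2], [0, 1/2, 1/2]] = [[-2, -2, -3], [-3, -5, 5]].

P = [[-2, -2, -3], [-3, -5, 5]]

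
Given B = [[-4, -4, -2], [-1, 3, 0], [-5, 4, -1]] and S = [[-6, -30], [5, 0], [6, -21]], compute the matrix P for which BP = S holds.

B is on the left of P, so left-multiply by B⁻¹: P = B⁻¹S.
det B = -6, so B⁻¹ = [[1/2, 2, -1], [1/6, 1, -1/3], [-11/6, -6, 8/3]].
P = B⁻¹S = [[1/2, 2, -1], [1/6, 1, -1/3], [-11/6, -6, 8/3]] · [[-6, -30], [5, 0], [6, -21]] = [[1, 6], [2, 2], [-3, -1]].

P = [[1, 6], [2, 2], [-3, -1]]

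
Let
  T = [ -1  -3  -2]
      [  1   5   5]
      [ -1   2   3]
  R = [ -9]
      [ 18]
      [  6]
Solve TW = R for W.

W = [[3], [0], [3]]

T is on the left of W, so left-multiply by T⁻¹: W = T⁻¹R.
det T = 5, so T⁻¹ = [[1, 1, -1], [-8/5, -1, 3/5], [7/5, 1, -2/5]].
W = T⁻¹R = [[1, 1, -1], [-8/5, -1, 3/5], [7/5, 1, -2/5]] · [[-9], [18], [6]] = [[3], [0], [3]].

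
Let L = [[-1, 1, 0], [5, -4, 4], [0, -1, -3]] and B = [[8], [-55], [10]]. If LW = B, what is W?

W = [[-3], [5], [-5]]

Left-multiplying both sides by L⁻¹ gives W = L⁻¹B.
L has determinant -1; L⁻¹ = [[-16, -3, -4], [-15, -3, -4], [5, 1, 1]].
W = L⁻¹B = [[-16, -3, -4], [-15, -3, -4], [5, 1, 1]] · [[8], [-55], [10]] = [[-3], [5], [-5]].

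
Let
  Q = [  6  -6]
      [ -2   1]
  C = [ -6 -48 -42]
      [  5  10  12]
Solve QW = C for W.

W = [[-4, -2, -5], [-3, 6, 2]]

Q is on the left of W, so left-multiply by Q⁻¹: W = Q⁻¹C.
det Q = -6; the adjugate gives Q⁻¹ = [[-1/6, -1], [-1/3, -1]].
W = Q⁻¹C = [[-1/6, -1], [-1/3, -1]] · [[-6, -48, -42], [5, 10, 12]] = [[-4, -2, -5], [-3, 6, 2]].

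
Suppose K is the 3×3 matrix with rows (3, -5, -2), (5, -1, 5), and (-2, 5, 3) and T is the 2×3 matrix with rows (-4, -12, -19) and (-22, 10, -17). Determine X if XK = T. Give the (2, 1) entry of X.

Right-multiplying both sides by K⁻¹ gives X = TK⁻¹.
K has determinant -5; K⁻¹ = [[28/5, -1, 27/5], [5, -1, 5], [-23/5, 1, -22/5]].
X = TK⁻¹ = [[-4, -12, -19], [-22, 10, -17]] · [[28/5, -1, 27/5], [5, -1, 5], [-23/5, 1, -22/5]] = [[5, -3, 2], [5, -5, 6]].

5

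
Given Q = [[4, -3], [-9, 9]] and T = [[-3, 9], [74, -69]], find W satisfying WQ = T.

W = [[6, 3], [5, -6]]

Since Q sits to the right of W, W = TQ⁻¹.
Q has determinant 9; Q⁻¹ = [[1, 1/3], [1, 4/9]].
W = TQ⁻¹ = [[-3, 9], [74, -69]] · [[1, 1/3], [1, 4/9]] = [[6, 3], [5, -6]].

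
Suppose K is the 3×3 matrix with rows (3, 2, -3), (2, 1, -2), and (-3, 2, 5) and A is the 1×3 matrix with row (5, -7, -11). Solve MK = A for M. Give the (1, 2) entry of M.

K is on the right of M, so right-multiply by K⁻¹: M = AK⁻¹.
det K = -2, so K⁻¹ = [[-9/2, 8, 1/2], [2, -3, 0], [-7/2, 6, 1/2]].
M = AK⁻¹ = [[5, -7, -11]] · [[-9/2, 8, 1/2], [2, -3, 0], [-7/2, 6, 1/2]] = [[2, -5, -3]].

-5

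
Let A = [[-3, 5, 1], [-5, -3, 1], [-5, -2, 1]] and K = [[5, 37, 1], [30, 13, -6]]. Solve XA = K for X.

X = [[5, -4, 0], [0, -1, -5]]

Since A sits to the right of X, X = KA⁻¹.
det A = -2; the adjugate gives A⁻¹ = [[1/2, 7/2, -4], [0, -1, 1], [5/2, 31/2, -17]].
X = KA⁻¹ = [[5, 37, 1], [30, 13, -6]] · [[1/2, 7/2, -4], [0, -1, 1], [5/2, 31/2, -17]] = [[5, -4, 0], [0, -1, -5]].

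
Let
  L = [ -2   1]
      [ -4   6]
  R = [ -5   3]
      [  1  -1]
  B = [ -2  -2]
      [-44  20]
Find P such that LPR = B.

Isolating P: multiply by L⁻¹ from the left and R⁻¹ from the right, so P = L⁻¹BR⁻¹.
det L = -8; the adjugate gives L⁻¹ = [[-3/4, 1/8], [-1/2, 1/4]].
det R = 2, so R⁻¹ = [[-1/2, -3/2], [-1/2, -5/2]].
L⁻¹B = [[-4, 4], [-10, 6]].
P = (L⁻¹B)R⁻¹ = [[0, -4], [2, 0]].

P = [[0, -4], [2, 0]]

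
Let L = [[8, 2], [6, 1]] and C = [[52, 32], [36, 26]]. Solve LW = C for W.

W = [[5, 5], [6, -4]]

Left-multiplying both sides by L⁻¹ gives W = L⁻¹C.
det L = -4; the adjugate gives L⁻¹ = [[-1/4, 1/2], [3/2, -2]].
W = L⁻¹C = [[-1/4, 1/2], [3/2, -2]] · [[52, 32], [36, 26]] = [[5, 5], [6, -4]].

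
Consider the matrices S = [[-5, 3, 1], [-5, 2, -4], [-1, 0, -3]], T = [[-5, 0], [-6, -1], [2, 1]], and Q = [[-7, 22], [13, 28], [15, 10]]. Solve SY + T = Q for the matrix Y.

SY = Q − T = [[-2, 22], [19, 29], [13, 9]].
S is on the left of Y, so left-multiply by S⁻¹: Y = S⁻¹(Q − T).
det S = -1; the adjugate gives S⁻¹ = [[6, -9, 14], [11, -16, 25], [-2, 3, -5]].
Y = S⁻¹(Q − T) = [[-1, -3], [-1, 3], [-4, -2]].

Y = [[-1, -3], [-1, 3], [-4, -2]]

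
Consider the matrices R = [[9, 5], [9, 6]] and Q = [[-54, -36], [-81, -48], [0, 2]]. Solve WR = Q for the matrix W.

Since R sits to the right of W, W = QR⁻¹.
R has determinant 9; R⁻¹ = [[2/3, -5/9], [-1, 1]].
W = QR⁻¹ = [[-54, -36], [-81, -48], [0, 2]] · [[2/3, -5/9], [-1, 1]] = [[0, -6], [-6, -3], [-2, 2]].

W = [[0, -6], [-6, -3], [-2, 2]]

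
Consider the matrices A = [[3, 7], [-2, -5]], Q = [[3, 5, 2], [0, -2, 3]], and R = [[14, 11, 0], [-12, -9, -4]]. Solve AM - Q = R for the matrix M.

AM = R + Q = [[17, 16, 2], [-12, -11, -1]].
Since A multiplies M on the left, M = A⁻¹(R + Q).
det A = -1; the adjugate gives A⁻¹ = [[5, 7], [-2, -3]].
M = A⁻¹(R + Q) = [[1, 3, 3], [2, 1, -1]].

M = [[1, 3, 3], [2, 1, -1]]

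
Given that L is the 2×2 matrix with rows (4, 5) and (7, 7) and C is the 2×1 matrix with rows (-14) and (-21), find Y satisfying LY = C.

Y = [[-1], [-2]]

Since L multiplies Y on the left, Y = L⁻¹C.
L has determinant -7; L⁻¹ = [[-1, 5/7], [1, -4/7]].
Y = L⁻¹C = [[-1, 5/7], [1, -4/7]] · [[-14], [-21]] = [[-1], [-2]].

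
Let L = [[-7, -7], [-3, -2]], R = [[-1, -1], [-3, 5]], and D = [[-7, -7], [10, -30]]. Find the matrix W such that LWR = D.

W = L⁻¹DR⁻¹ (apply L⁻¹ on the left and R⁻¹ on the right).
L has determinant -7; L⁻¹ = [[2/7, -1], [-3/7, 1]].
det R = -8; the adjugate gives R⁻¹ = [[-5/8, -1/8], [-3/8, 1/8]].
L⁻¹D = [[-12, 28], [13, -27]].
W = (L⁻¹D)R⁻¹ = [[-3, 5], [2, -5]].

W = [[-3, 5], [2, -5]]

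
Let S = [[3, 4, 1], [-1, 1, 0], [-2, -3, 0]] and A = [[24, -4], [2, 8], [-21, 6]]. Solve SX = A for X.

X = [[3, -6], [5, 2], [-5, 6]]

S is on the left of X, so left-multiply by S⁻¹: X = S⁻¹A.
S has determinant 5; S⁻¹ = [[0, -3/5, -1/5], [0, 2/5, -1/5], [1, 1/5, 7/5]].
X = S⁻¹A = [[0, -3/5, -1/5], [0, 2/5, -1/5], [1, 1/5, 7/5]] · [[24, -4], [2, 8], [-21, 6]] = [[3, -6], [5, 2], [-5, 6]].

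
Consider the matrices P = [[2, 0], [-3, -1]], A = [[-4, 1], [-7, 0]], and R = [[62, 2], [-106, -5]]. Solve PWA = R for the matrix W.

W = [[1, -5], [2, -3]]

W = P⁻¹RA⁻¹ (apply P⁻¹ on the left and A⁻¹ on the right).
P has determinant -2; P⁻¹ = [[1/2, 0], [-3/2, -1]].
A has determinant 7; A⁻¹ = [[0, -1/7], [1, -4/7]].
P⁻¹R = [[31, 1], [13, 2]].
W = (P⁻¹R)A⁻¹ = [[1, -5], [2, -3]].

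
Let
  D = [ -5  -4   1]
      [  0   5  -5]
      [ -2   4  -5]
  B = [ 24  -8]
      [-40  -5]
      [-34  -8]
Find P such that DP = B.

D is on the left of P, so left-multiply by D⁻¹: P = D⁻¹B.
det D = -5; the adjugate gives D⁻¹ = [[1, 16/5, -3], [-2, -27/5, 5], [-2, -28/5, 5]].
P = D⁻¹B = [[1, 16/5, -3], [-2, -27/5, 5], [-2, -28/5, 5]] · [[24, -8], [-40, -5], [-34, -8]] = [[-2, 0], [-2, 3], [6, 4]].

P = [[-2, 0], [-2, 3], [6, 4]]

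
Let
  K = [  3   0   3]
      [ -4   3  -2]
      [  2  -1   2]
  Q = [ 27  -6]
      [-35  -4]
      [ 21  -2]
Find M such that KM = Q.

M = [[4, 1], [-3, -2], [5, -3]]

K is on the left of M, so left-multiply by K⁻¹: M = K⁻¹Q.
det K = 6; the adjugate gives K⁻¹ = [[2/3, -1/2, -3/2], [2/3, 0, -1], [-1/3, 1/2, 3/2]].
M = K⁻¹Q = [[2/3, -1/2, -3/2], [2/3, 0, -1], [-1/3, 1/2, 3/2]] · [[27, -6], [-35, -4], [21, -2]] = [[4, 1], [-3, -2], [5, -3]].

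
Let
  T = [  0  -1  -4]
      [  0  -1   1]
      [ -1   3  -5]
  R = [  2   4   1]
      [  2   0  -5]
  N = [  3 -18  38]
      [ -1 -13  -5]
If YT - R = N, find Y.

Y = [[-3, 2, -5], [5, 5, -1]]

YT = N + R = [[5, -14, 39], [1, -13, -10]].
Right-multiplying both sides by T⁻¹ gives Y = (N + R)T⁻¹.
T has determinant 5; T⁻¹ = [[2/5, -17/5, -1], [-1/5, -4/5, 0], [-1/5, 1/5, 0]].
Y = (N + R)T⁻¹ = [[-3, 2, -5], [5, 5, -1]].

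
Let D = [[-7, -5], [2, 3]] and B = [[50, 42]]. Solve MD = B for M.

D is on the right of M, so right-multiply by D⁻¹: M = BD⁻¹.
D has determinant -11; D⁻¹ = [[-3/11, -5/11], [2/11, 7/11]].
M = BD⁻¹ = [[50, 42]] · [[-3/11, -5/11], [2/11, 7/11]] = [[-6, 4]].

M = [[-6, 4]]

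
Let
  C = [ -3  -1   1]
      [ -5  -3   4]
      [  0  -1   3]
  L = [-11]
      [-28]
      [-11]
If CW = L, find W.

W = [[2], [2], [-3]]

Since C multiplies W on the left, W = C⁻¹L.
det C = 5; the adjugate gives C⁻¹ = [[-1, 2/5, -1/5], [3, -9/5, 7/5], [1, -3/5, 4/5]].
W = C⁻¹L = [[-1, 2/5, -1/5], [3, -9/5, 7/5], [1, -3/5, 4/5]] · [[-11], [-28], [-11]] = [[2], [2], [-3]].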